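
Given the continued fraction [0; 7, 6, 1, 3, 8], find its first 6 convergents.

Using the convergent recurrence p_i = a_i*p_{i-1} + p_{i-2}, q_i = a_i*q_{i-1} + q_{i-2} with p_{-2}=0, p_{-1}=1, q_{-2}=1, q_{-1}=0:
  i=0: a_0=0, p_0 = 0*1 + 0 = 0, q_0 = 0*0 + 1 = 1.
  i=1: a_1=7, p_1 = 7*0 + 1 = 1, q_1 = 7*1 + 0 = 7.
  i=2: a_2=6, p_2 = 6*1 + 0 = 6, q_2 = 6*7 + 1 = 43.
  i=3: a_3=1, p_3 = 1*6 + 1 = 7, q_3 = 1*43 + 7 = 50.
  i=4: a_4=3, p_4 = 3*7 + 6 = 27, q_4 = 3*50 + 43 = 193.
  i=5: a_5=8, p_5 = 8*27 + 7 = 223, q_5 = 8*193 + 50 = 1594.

0/1, 1/7, 6/43, 7/50, 27/193, 223/1594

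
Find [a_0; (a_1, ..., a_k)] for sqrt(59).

[7; (1, 2, 7, 2, 1, 14)]

Write x_i = (sqrt(59) + m_i)/d_i with (m_0, d_0) = (0, 1). a_0 = floor(sqrt(59)) = 7, since 7^2 = 49 <= 59 < 64 = 8^2.
Iterate m_{i+1} = d_i*a_i - m_i, d_{i+1} = (59 - m_{i+1}^2)/d_i, a_{i+1} = floor((a_0 + m_{i+1})/d_{i+1}):
  m_1 = 1*7 - 0 = 7, d_1 = (59 - 7^2)/1 = 10/1 = 10, a_1 = floor((7 + 7)/10) = 1.
  m_2 = 10*1 - 7 = 3, d_2 = (59 - 3^2)/10 = 50/10 = 5, a_2 = floor((7 + 3)/5) = 2.
  m_3 = 5*2 - 3 = 7, d_3 = (59 - 7^2)/5 = 10/5 = 2, a_3 = floor((7 + 7)/2) = 7.
  m_4 = 2*7 - 7 = 7, d_4 = (59 - 7^2)/2 = 10/2 = 5, a_4 = floor((7 + 7)/5) = 2.
  m_5 = 5*2 - 7 = 3, d_5 = (59 - 3^2)/5 = 50/5 = 10, a_5 = floor((7 + 3)/10) = 1.
  m_6 = 10*1 - 3 = 7, d_6 = (59 - 7^2)/10 = 10/10 = 1, a_6 = floor((7 + 7)/1) = 14.
  m_7 = 1*14 - 7 = 7, d_7 = (59 - 7^2)/1 = 10/1 = 10: (m_7, d_7) = (m_1, d_1) = (7, 10), so from here the quotients repeat a_1, ..., a_6; the period length is 6.
Hence the expansion of sqrt(59) is a_0 = 7 followed by the repeating block 1, 2, 7, 2, 1, 14 (period 6).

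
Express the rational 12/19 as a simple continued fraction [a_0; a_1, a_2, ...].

[0; 1, 1, 1, 2, 2]

Run the Euclidean algorithm on 12 and 19; the successive quotients are the partial quotients a_0, a_1, ... (each step inverts the fractional part left over by the previous one):
  12 = 0*19 + 12, so a_0 = 0.
  19 = 1*12 + 7, so a_1 = 1.
  12 = 1*7 + 5, so a_2 = 1.
  7 = 1*5 + 2, so a_3 = 1.
  5 = 2*2 + 1, so a_4 = 2.
  2 = 2*1 + 0, so a_5 = 2.
The remainder reaches 0 after 6 divisions, so the expansion has 6 partial quotients, read off in order.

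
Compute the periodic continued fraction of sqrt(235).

Write x_i = (sqrt(235) + m_i)/d_i with (m_0, d_0) = (0, 1). a_0 = floor(sqrt(235)) = 15, since 15^2 = 225 <= 235 < 256 = 16^2.
Iterate m_{i+1} = d_i*a_i - m_i, d_{i+1} = (235 - m_{i+1}^2)/d_i, a_{i+1} = floor((a_0 + m_{i+1})/d_{i+1}):
  m_1 = 1*15 - 0 = 15, d_1 = (235 - 15^2)/1 = 10/1 = 10, a_1 = floor((15 + 15)/10) = 3.
  m_2 = 10*3 - 15 = 15, d_2 = (235 - 15^2)/10 = 10/10 = 1, a_2 = floor((15 + 15)/1) = 30.
  m_3 = 1*30 - 15 = 15, d_3 = (235 - 15^2)/1 = 10/1 = 10: (m_3, d_3) = (m_1, d_1) = (15, 10), so from here the quotients repeat a_1, a_2; the period length is 2.
Hence the expansion of sqrt(235) is a_0 = 15 followed by the repeating block 3, 30 (period 2).

[15; (3, 30)]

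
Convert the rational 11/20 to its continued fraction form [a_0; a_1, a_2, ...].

Run the Euclidean algorithm on 11 and 20; the successive quotients are the partial quotients a_0, a_1, ... (each step inverts the fractional part left over by the previous one):
  11 = 0*20 + 11, so a_0 = 0.
  20 = 1*11 + 9, so a_1 = 1.
  11 = 1*9 + 2, so a_2 = 1.
  9 = 4*2 + 1, so a_3 = 4.
  2 = 2*1 + 0, so a_4 = 2.
The remainder reaches 0 after 5 divisions, so the expansion has 5 partial quotients, read off in order.

[0; 1, 1, 4, 2]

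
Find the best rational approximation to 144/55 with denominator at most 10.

Expand x = 144/55 as a continued fraction with the Euclidean algorithm:
  144 = 2*55 + 34, so a_0 = 2.
  55 = 1*34 + 21, so a_1 = 1.
  34 = 1*21 + 13, so a_2 = 1.
  21 = 1*13 + 8, so a_3 = 1.
  13 = 1*8 + 5, so a_4 = 1.
  8 = 1*5 + 3, so a_5 = 1.
  5 = 1*3 + 2, so a_6 = 1.
  3 = 1*2 + 1, so a_7 = 1.
  2 = 2*1 + 0, so a_8 = 2.
so x = [2; 1, 1, 1, 1, 1, 1, 1, 2].
Convergents (p_i = a_i*p_{i-1} + p_{i-2}, q_i = a_i*q_{i-1} + q_{i-2} with p_{-2}=0, p_{-1}=1, q_{-2}=1, q_{-1}=0), until the denominator exceeds 10:
  i=0: a_0=2, p_0 = 2*1 + 0 = 2, q_0 = 2*0 + 1 = 1.
  i=1: a_1=1, p_1 = 1*2 + 1 = 3, q_1 = 1*1 + 0 = 1.
  i=2: a_2=1, p_2 = 1*3 + 2 = 5, q_2 = 1*1 + 1 = 2.
  i=3: a_3=1, p_3 = 1*5 + 3 = 8, q_3 = 1*2 + 1 = 3.
  i=4: a_4=1, p_4 = 1*8 + 5 = 13, q_4 = 1*3 + 2 = 5.
  i=5: a_5=1, p_5 = 1*13 + 8 = 21, q_5 = 1*5 + 3 = 8.
  i=6: a_6=1, p_6 = 1*21 + 13 = 34, q_6 = 1*8 + 5 = 13.
q_6 = 13 > 10, so the last convergent with denominator <= 10 is p_5/q_5 = 21/8.
The closest fraction with denominator <= 10 is either p_5/q_5 or the intermediate fraction (k*p_5 + p_4)/(k*q_5 + q_4) with the largest k >= 1 whose denominator stays <= 10; these approach x as k grows, and every other convergent or intermediate fraction in range is farther away.
Largest k: floor((10 - q_4)/q_5) = floor((10 - 5)/8) = 0.
Since k = 0, no intermediate fraction beyond p_5/q_5 has denominator <= 10, so the convergent 21/8 is the closest (its error is |144*8 - 21*55|/(55*8) = 3/440).

21/8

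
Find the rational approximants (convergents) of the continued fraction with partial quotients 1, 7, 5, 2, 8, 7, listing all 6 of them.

Using the convergent recurrence p_i = a_i*p_{i-1} + p_{i-2}, q_i = a_i*q_{i-1} + q_{i-2} with p_{-2}=0, p_{-1}=1, q_{-2}=1, q_{-1}=0:
  i=0: a_0=1, p_0 = 1*1 + 0 = 1, q_0 = 1*0 + 1 = 1.
  i=1: a_1=7, p_1 = 7*1 + 1 = 8, q_1 = 7*1 + 0 = 7.
  i=2: a_2=5, p_2 = 5*8 + 1 = 41, q_2 = 5*7 + 1 = 36.
  i=3: a_3=2, p_3 = 2*41 + 8 = 90, q_3 = 2*36 + 7 = 79.
  i=4: a_4=8, p_4 = 8*90 + 41 = 761, q_4 = 8*79 + 36 = 668.
  i=5: a_5=7, p_5 = 7*761 + 90 = 5417, q_5 = 7*668 + 79 = 4755.

1/1, 8/7, 41/36, 90/79, 761/668, 5417/4755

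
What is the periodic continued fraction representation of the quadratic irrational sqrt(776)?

Write x_i = (sqrt(776) + m_i)/d_i with (m_0, d_0) = (0, 1). a_0 = floor(sqrt(776)) = 27, since 27^2 = 729 <= 776 < 784 = 28^2.
Iterate m_{i+1} = d_i*a_i - m_i, d_{i+1} = (776 - m_{i+1}^2)/d_i, a_{i+1} = floor((a_0 + m_{i+1})/d_{i+1}):
  m_1 = 1*27 - 0 = 27, d_1 = (776 - 27^2)/1 = 47/1 = 47, a_1 = floor((27 + 27)/47) = 1.
  m_2 = 47*1 - 27 = 20, d_2 = (776 - 20^2)/47 = 376/47 = 8, a_2 = floor((27 + 20)/8) = 5.
  m_3 = 8*5 - 20 = 20, d_3 = (776 - 20^2)/8 = 376/8 = 47, a_3 = floor((27 + 20)/47) = 1.
  m_4 = 47*1 - 20 = 27, d_4 = (776 - 27^2)/47 = 47/47 = 1, a_4 = floor((27 + 27)/1) = 54.
  m_5 = 1*54 - 27 = 27, d_5 = (776 - 27^2)/1 = 47/1 = 47: (m_5, d_5) = (m_1, d_1) = (27, 47), so from here the quotients repeat a_1, ..., a_4; the period length is 4.
Hence the expansion of sqrt(776) is a_0 = 27 followed by the repeating block 1, 5, 1, 54 (period 4).

[27; (1, 5, 1, 54)]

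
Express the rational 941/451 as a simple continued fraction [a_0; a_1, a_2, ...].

Run the Euclidean algorithm on 941 and 451; the successive quotients are the partial quotients a_0, a_1, ... (each step inverts the fractional part left over by the previous one):
  941 = 2*451 + 39, so a_0 = 2.
  451 = 11*39 + 22, so a_1 = 11.
  39 = 1*22 + 17, so a_2 = 1.
  22 = 1*17 + 5, so a_3 = 1.
  17 = 3*5 + 2, so a_4 = 3.
  5 = 2*2 + 1, so a_5 = 2.
  2 = 2*1 + 0, so a_6 = 2.
The remainder reaches 0 after 7 divisions, so the expansion has 7 partial quotients, read off in order.

[2; 11, 1, 1, 3, 2, 2]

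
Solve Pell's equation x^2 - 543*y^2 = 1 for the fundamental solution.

(x, y) = (669337, 28724)

First expand sqrt(543) as a continued fraction. With x_i = (sqrt(543) + m_i)/d_i and (m_0, d_0) = (0, 1): a_0 = floor(sqrt(543)) = 23, since 23^2 = 529 <= 543 < 576 = 24^2.
Iterate m_{i+1} = d_i*a_i - m_i, d_{i+1} = (543 - m_{i+1}^2)/d_i, a_{i+1} = floor((a_0 + m_{i+1})/d_{i+1}):
  m_1 = 1*23 - 0 = 23, d_1 = (543 - 23^2)/1 = 14/1 = 14, a_1 = floor((23 + 23)/14) = 3.
  m_2 = 14*3 - 23 = 19, d_2 = (543 - 19^2)/14 = 182/14 = 13, a_2 = floor((23 + 19)/13) = 3.
  m_3 = 13*3 - 19 = 20, d_3 = (543 - 20^2)/13 = 143/13 = 11, a_3 = floor((23 + 20)/11) = 3.
  m_4 = 11*3 - 20 = 13, d_4 = (543 - 13^2)/11 = 374/11 = 34, a_4 = floor((23 + 13)/34) = 1.
  m_5 = 34*1 - 13 = 21, d_5 = (543 - 21^2)/34 = 102/34 = 3, a_5 = floor((23 + 21)/3) = 14.
  m_6 = 3*14 - 21 = 21, d_6 = (543 - 21^2)/3 = 102/3 = 34, a_6 = floor((23 + 21)/34) = 1.
  m_7 = 34*1 - 21 = 13, d_7 = (543 - 13^2)/34 = 374/34 = 11, a_7 = floor((23 + 13)/11) = 3.
  m_8 = 11*3 - 13 = 20, d_8 = (543 - 20^2)/11 = 143/11 = 13, a_8 = floor((23 + 20)/13) = 3.
  m_9 = 13*3 - 20 = 19, d_9 = (543 - 19^2)/13 = 182/13 = 14, a_9 = floor((23 + 19)/14) = 3.
  m_10 = 14*3 - 19 = 23, d_10 = (543 - 23^2)/14 = 14/14 = 1, a_10 = floor((23 + 23)/1) = 46.
  m_11 = 1*46 - 23 = 23, d_11 = (543 - 23^2)/1 = 14/1 = 14: (m_11, d_11) = (m_1, d_1) = (23, 14), so from here the quotients repeat a_1, ..., a_10; the period length is 10.
So sqrt(543) = [23; (3, 3, 3, 1, 14, 1, 3, 3, 3, 46)] with period length k = 10.
k is even, so the fundamental solution of x^2 - 543y^2 = 1 is (p_{k-1}, q_{k-1}) = (p_9, q_9); compute convergents through index 9.
Convergents (p_i = a_i*p_{i-1} + p_{i-2}, q_i = a_i*q_{i-1} + q_{i-2} with p_{-2}=0, p_{-1}=1, q_{-2}=1, q_{-1}=0):
  i=0: a_0=23, p_0 = 23*1 + 0 = 23, q_0 = 23*0 + 1 = 1.
  i=1: a_1=3, p_1 = 3*23 + 1 = 70, q_1 = 3*1 + 0 = 3.
  i=2: a_2=3, p_2 = 3*70 + 23 = 233, q_2 = 3*3 + 1 = 10.
  i=3: a_3=3, p_3 = 3*233 + 70 = 769, q_3 = 3*10 + 3 = 33.
  i=4: a_4=1, p_4 = 1*769 + 233 = 1002, q_4 = 1*33 + 10 = 43.
  i=5: a_5=14, p_5 = 14*1002 + 769 = 14797, q_5 = 14*43 + 33 = 635.
  i=6: a_6=1, p_6 = 1*14797 + 1002 = 15799, q_6 = 1*635 + 43 = 678.
  i=7: a_7=3, p_7 = 3*15799 + 14797 = 62194, q_7 = 3*678 + 635 = 2669.
  i=8: a_8=3, p_8 = 3*62194 + 15799 = 202381, q_8 = 3*2669 + 678 = 8685.
  i=9: a_9=3, p_9 = 3*202381 + 62194 = 669337, q_9 = 3*8685 + 2669 = 28724.
Check: 669337^2 - 543*28724^2 = 448012019569 - 448012019568 = 1, so (x, y) = (669337, 28724) solves the equation, and by the theorem it is the least positive solution.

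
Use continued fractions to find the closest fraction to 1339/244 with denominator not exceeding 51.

Expand x = 1339/244 as a continued fraction with the Euclidean algorithm:
  1339 = 5*244 + 119, so a_0 = 5.
  244 = 2*119 + 6, so a_1 = 2.
  119 = 19*6 + 5, so a_2 = 19.
  6 = 1*5 + 1, so a_3 = 1.
  5 = 5*1 + 0, so a_4 = 5.
so x = [5; 2, 19, 1, 5].
Convergents (p_i = a_i*p_{i-1} + p_{i-2}, q_i = a_i*q_{i-1} + q_{i-2} with p_{-2}=0, p_{-1}=1, q_{-2}=1, q_{-1}=0), until the denominator exceeds 51:
  i=0: a_0=5, p_0 = 5*1 + 0 = 5, q_0 = 5*0 + 1 = 1.
  i=1: a_1=2, p_1 = 2*5 + 1 = 11, q_1 = 2*1 + 0 = 2.
  i=2: a_2=19, p_2 = 19*11 + 5 = 214, q_2 = 19*2 + 1 = 39.
  i=3: a_3=1, p_3 = 1*214 + 11 = 225, q_3 = 1*39 + 2 = 41.
  i=4: a_4=5, p_4 = 5*225 + 214 = 1339, q_4 = 5*41 + 39 = 244.
q_4 = 244 > 51, so the last convergent with denominator <= 51 is p_3/q_3 = 225/41.
The closest fraction with denominator <= 51 is either p_3/q_3 or the intermediate fraction (k*p_3 + p_2)/(k*q_3 + q_2) with the largest k >= 1 whose denominator stays <= 51; these approach x as k grows, and every other convergent or intermediate fraction in range is farther away.
Largest k: floor((51 - q_2)/q_3) = floor((51 - 39)/41) = 0.
Since k = 0, no intermediate fraction beyond p_3/q_3 has denominator <= 51, so the convergent 225/41 is the closest (its error is |1339*41 - 225*244|/(244*41) = 1/10004).

225/41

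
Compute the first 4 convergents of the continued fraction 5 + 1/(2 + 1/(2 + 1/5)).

5/1, 11/2, 27/5, 146/27

Using the convergent recurrence p_i = a_i*p_{i-1} + p_{i-2}, q_i = a_i*q_{i-1} + q_{i-2} with p_{-2}=0, p_{-1}=1, q_{-2}=1, q_{-1}=0:
  i=0: a_0=5, p_0 = 5*1 + 0 = 5, q_0 = 5*0 + 1 = 1.
  i=1: a_1=2, p_1 = 2*5 + 1 = 11, q_1 = 2*1 + 0 = 2.
  i=2: a_2=2, p_2 = 2*11 + 5 = 27, q_2 = 2*2 + 1 = 5.
  i=3: a_3=5, p_3 = 5*27 + 11 = 146, q_3 = 5*5 + 2 = 27.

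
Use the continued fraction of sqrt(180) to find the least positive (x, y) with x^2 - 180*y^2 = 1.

(x, y) = (161, 12)

First expand sqrt(180) as a continued fraction. With x_i = (sqrt(180) + m_i)/d_i and (m_0, d_0) = (0, 1): a_0 = floor(sqrt(180)) = 13, since 13^2 = 169 <= 180 < 196 = 14^2.
Iterate m_{i+1} = d_i*a_i - m_i, d_{i+1} = (180 - m_{i+1}^2)/d_i, a_{i+1} = floor((a_0 + m_{i+1})/d_{i+1}):
  m_1 = 1*13 - 0 = 13, d_1 = (180 - 13^2)/1 = 11/1 = 11, a_1 = floor((13 + 13)/11) = 2.
  m_2 = 11*2 - 13 = 9, d_2 = (180 - 9^2)/11 = 99/11 = 9, a_2 = floor((13 + 9)/9) = 2.
  m_3 = 9*2 - 9 = 9, d_3 = (180 - 9^2)/9 = 99/9 = 11, a_3 = floor((13 + 9)/11) = 2.
  m_4 = 11*2 - 9 = 13, d_4 = (180 - 13^2)/11 = 11/11 = 1, a_4 = floor((13 + 13)/1) = 26.
  m_5 = 1*26 - 13 = 13, d_5 = (180 - 13^2)/1 = 11/1 = 11: (m_5, d_5) = (m_1, d_1) = (13, 11), so from here the quotients repeat a_1, ..., a_4; the period length is 4.
So sqrt(180) = [13; (2, 2, 2, 26)] with period length k = 4.
k is even, so the fundamental solution of x^2 - 180y^2 = 1 is (p_{k-1}, q_{k-1}) = (p_3, q_3); compute convergents through index 3.
Convergents (p_i = a_i*p_{i-1} + p_{i-2}, q_i = a_i*q_{i-1} + q_{i-2} with p_{-2}=0, p_{-1}=1, q_{-2}=1, q_{-1}=0):
  i=0: a_0=13, p_0 = 13*1 + 0 = 13, q_0 = 13*0 + 1 = 1.
  i=1: a_1=2, p_1 = 2*13 + 1 = 27, q_1 = 2*1 + 0 = 2.
  i=2: a_2=2, p_2 = 2*27 + 13 = 67, q_2 = 2*2 + 1 = 5.
  i=3: a_3=2, p_3 = 2*67 + 27 = 161, q_3 = 2*5 + 2 = 12.
Check: 161^2 - 180*12^2 = 25921 - 25920 = 1, so (x, y) = (161, 12) solves the equation, and by the theorem it is the least positive solution.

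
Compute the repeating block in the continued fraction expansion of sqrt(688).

[26; (4, 2, 1, 5, 7, 3, 7, 5, 1, 2, 4, 52)]

Write x_i = (sqrt(688) + m_i)/d_i with (m_0, d_0) = (0, 1). a_0 = floor(sqrt(688)) = 26, since 26^2 = 676 <= 688 < 729 = 27^2.
Iterate m_{i+1} = d_i*a_i - m_i, d_{i+1} = (688 - m_{i+1}^2)/d_i, a_{i+1} = floor((a_0 + m_{i+1})/d_{i+1}):
  m_1 = 1*26 - 0 = 26, d_1 = (688 - 26^2)/1 = 12/1 = 12, a_1 = floor((26 + 26)/12) = 4.
  m_2 = 12*4 - 26 = 22, d_2 = (688 - 22^2)/12 = 204/12 = 17, a_2 = floor((26 + 22)/17) = 2.
  m_3 = 17*2 - 22 = 12, d_3 = (688 - 12^2)/17 = 544/17 = 32, a_3 = floor((26 + 12)/32) = 1.
  m_4 = 32*1 - 12 = 20, d_4 = (688 - 20^2)/32 = 288/32 = 9, a_4 = floor((26 + 20)/9) = 5.
  m_5 = 9*5 - 20 = 25, d_5 = (688 - 25^2)/9 = 63/9 = 7, a_5 = floor((26 + 25)/7) = 7.
  m_6 = 7*7 - 25 = 24, d_6 = (688 - 24^2)/7 = 112/7 = 16, a_6 = floor((26 + 24)/16) = 3.
  m_7 = 16*3 - 24 = 24, d_7 = (688 - 24^2)/16 = 112/16 = 7, a_7 = floor((26 + 24)/7) = 7.
  m_8 = 7*7 - 24 = 25, d_8 = (688 - 25^2)/7 = 63/7 = 9, a_8 = floor((26 + 25)/9) = 5.
  m_9 = 9*5 - 25 = 20, d_9 = (688 - 20^2)/9 = 288/9 = 32, a_9 = floor((26 + 20)/32) = 1.
  m_10 = 32*1 - 20 = 12, d_10 = (688 - 12^2)/32 = 544/32 = 17, a_10 = floor((26 + 12)/17) = 2.
  m_11 = 17*2 - 12 = 22, d_11 = (688 - 22^2)/17 = 204/17 = 12, a_11 = floor((26 + 22)/12) = 4.
  m_12 = 12*4 - 22 = 26, d_12 = (688 - 26^2)/12 = 12/12 = 1, a_12 = floor((26 + 26)/1) = 52.
  m_13 = 1*52 - 26 = 26, d_13 = (688 - 26^2)/1 = 12/1 = 12: (m_13, d_13) = (m_1, d_1) = (26, 12), so from here the quotients repeat a_1, ..., a_12; the period length is 12.
Hence the expansion of sqrt(688) is a_0 = 26 followed by the repeating block 4, 2, 1, 5, 7, 3, 7, 5, 1, 2, 4, 52 (period 12).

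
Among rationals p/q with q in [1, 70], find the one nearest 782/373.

65/31

Expand x = 782/373 as a continued fraction with the Euclidean algorithm:
  782 = 2*373 + 36, so a_0 = 2.
  373 = 10*36 + 13, so a_1 = 10.
  36 = 2*13 + 10, so a_2 = 2.
  13 = 1*10 + 3, so a_3 = 1.
  10 = 3*3 + 1, so a_4 = 3.
  3 = 3*1 + 0, so a_5 = 3.
so x = [2; 10, 2, 1, 3, 3].
Convergents (p_i = a_i*p_{i-1} + p_{i-2}, q_i = a_i*q_{i-1} + q_{i-2} with p_{-2}=0, p_{-1}=1, q_{-2}=1, q_{-1}=0), until the denominator exceeds 70:
  i=0: a_0=2, p_0 = 2*1 + 0 = 2, q_0 = 2*0 + 1 = 1.
  i=1: a_1=10, p_1 = 10*2 + 1 = 21, q_1 = 10*1 + 0 = 10.
  i=2: a_2=2, p_2 = 2*21 + 2 = 44, q_2 = 2*10 + 1 = 21.
  i=3: a_3=1, p_3 = 1*44 + 21 = 65, q_3 = 1*21 + 10 = 31.
  i=4: a_4=3, p_4 = 3*65 + 44 = 239, q_4 = 3*31 + 21 = 114.
q_4 = 114 > 70, so the last convergent with denominator <= 70 is p_3/q_3 = 65/31.
The closest fraction with denominator <= 70 is either p_3/q_3 or the intermediate fraction (k*p_3 + p_2)/(k*q_3 + q_2) with the largest k >= 1 whose denominator stays <= 70; these approach x as k grows, and every other convergent or intermediate fraction in range is farther away.
Largest k: floor((70 - q_2)/q_3) = floor((70 - 21)/31) = 1.
That gives (1*65 + 44)/(1*31 + 21) = 109/52.
Compare the errors: |x - 65/31| = |782*31 - 65*373|/(373*31) = 3/11563, and |x - 109/52| = |782*52 - 109*373|/(373*52) = 7/19396.
Cross-multiplying, 3*19396 = 58188 < 80941 = 7*11563, so 3/11563 is smaller: the convergent 65/31 is closer to x than 109/52.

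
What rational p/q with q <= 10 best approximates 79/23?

24/7

Expand x = 79/23 as a continued fraction with the Euclidean algorithm:
  79 = 3*23 + 10, so a_0 = 3.
  23 = 2*10 + 3, so a_1 = 2.
  10 = 3*3 + 1, so a_2 = 3.
  3 = 3*1 + 0, so a_3 = 3.
so x = [3; 2, 3, 3].
Convergents (p_i = a_i*p_{i-1} + p_{i-2}, q_i = a_i*q_{i-1} + q_{i-2} with p_{-2}=0, p_{-1}=1, q_{-2}=1, q_{-1}=0), until the denominator exceeds 10:
  i=0: a_0=3, p_0 = 3*1 + 0 = 3, q_0 = 3*0 + 1 = 1.
  i=1: a_1=2, p_1 = 2*3 + 1 = 7, q_1 = 2*1 + 0 = 2.
  i=2: a_2=3, p_2 = 3*7 + 3 = 24, q_2 = 3*2 + 1 = 7.
  i=3: a_3=3, p_3 = 3*24 + 7 = 79, q_3 = 3*7 + 2 = 23.
q_3 = 23 > 10, so the last convergent with denominator <= 10 is p_2/q_2 = 24/7.
The closest fraction with denominator <= 10 is either p_2/q_2 or the intermediate fraction (k*p_2 + p_1)/(k*q_2 + q_1) with the largest k >= 1 whose denominator stays <= 10; these approach x as k grows, and every other convergent or intermediate fraction in range is farther away.
Largest k: floor((10 - q_1)/q_2) = floor((10 - 2)/7) = 1.
That gives (1*24 + 7)/(1*7 + 2) = 31/9.
Compare the errors: |x - 24/7| = |79*7 - 24*23|/(23*7) = 1/161, and |x - 31/9| = |79*9 - 31*23|/(23*9) = 2/207.
Cross-multiplying, 1*207 = 207 < 322 = 2*161, so 1/161 is smaller: the convergent 24/7 is closer to x than 31/9.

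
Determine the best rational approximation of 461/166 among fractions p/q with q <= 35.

25/9

Expand x = 461/166 as a continued fraction with the Euclidean algorithm:
  461 = 2*166 + 129, so a_0 = 2.
  166 = 1*129 + 37, so a_1 = 1.
  129 = 3*37 + 18, so a_2 = 3.
  37 = 2*18 + 1, so a_3 = 2.
  18 = 18*1 + 0, so a_4 = 18.
so x = [2; 1, 3, 2, 18].
Convergents (p_i = a_i*p_{i-1} + p_{i-2}, q_i = a_i*q_{i-1} + q_{i-2} with p_{-2}=0, p_{-1}=1, q_{-2}=1, q_{-1}=0), until the denominator exceeds 35:
  i=0: a_0=2, p_0 = 2*1 + 0 = 2, q_0 = 2*0 + 1 = 1.
  i=1: a_1=1, p_1 = 1*2 + 1 = 3, q_1 = 1*1 + 0 = 1.
  i=2: a_2=3, p_2 = 3*3 + 2 = 11, q_2 = 3*1 + 1 = 4.
  i=3: a_3=2, p_3 = 2*11 + 3 = 25, q_3 = 2*4 + 1 = 9.
  i=4: a_4=18, p_4 = 18*25 + 11 = 461, q_4 = 18*9 + 4 = 166.
q_4 = 166 > 35, so the last convergent with denominator <= 35 is p_3/q_3 = 25/9.
The closest fraction with denominator <= 35 is either p_3/q_3 or the intermediate fraction (k*p_3 + p_2)/(k*q_3 + q_2) with the largest k >= 1 whose denominator stays <= 35; these approach x as k grows, and every other convergent or intermediate fraction in range is farther away.
Largest k: floor((35 - q_2)/q_3) = floor((35 - 4)/9) = 3.
That gives (3*25 + 11)/(3*9 + 4) = 86/31.
Compare the errors: |x - 25/9| = |461*9 - 25*166|/(166*9) = 1/1494, and |x - 86/31| = |461*31 - 86*166|/(166*31) = 15/5146.
Cross-multiplying, 1*5146 = 5146 < 22410 = 15*1494, so 1/1494 is smaller: the convergent 25/9 is closer to x than 86/31.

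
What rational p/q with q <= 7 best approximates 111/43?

Expand x = 111/43 as a continued fraction with the Euclidean algorithm:
  111 = 2*43 + 25, so a_0 = 2.
  43 = 1*25 + 18, so a_1 = 1.
  25 = 1*18 + 7, so a_2 = 1.
  18 = 2*7 + 4, so a_3 = 2.
  7 = 1*4 + 3, so a_4 = 1.
  4 = 1*3 + 1, so a_5 = 1.
  3 = 3*1 + 0, so a_6 = 3.
so x = [2; 1, 1, 2, 1, 1, 3].
Convergents (p_i = a_i*p_{i-1} + p_{i-2}, q_i = a_i*q_{i-1} + q_{i-2} with p_{-2}=0, p_{-1}=1, q_{-2}=1, q_{-1}=0), until the denominator exceeds 7:
  i=0: a_0=2, p_0 = 2*1 + 0 = 2, q_0 = 2*0 + 1 = 1.
  i=1: a_1=1, p_1 = 1*2 + 1 = 3, q_1 = 1*1 + 0 = 1.
  i=2: a_2=1, p_2 = 1*3 + 2 = 5, q_2 = 1*1 + 1 = 2.
  i=3: a_3=2, p_3 = 2*5 + 3 = 13, q_3 = 2*2 + 1 = 5.
  i=4: a_4=1, p_4 = 1*13 + 5 = 18, q_4 = 1*5 + 2 = 7.
  i=5: a_5=1, p_5 = 1*18 + 13 = 31, q_5 = 1*7 + 5 = 12.
q_5 = 12 > 7, so the last convergent with denominator <= 7 is p_4/q_4 = 18/7.
The closest fraction with denominator <= 7 is either p_4/q_4 or the intermediate fraction (k*p_4 + p_3)/(k*q_4 + q_3) with the largest k >= 1 whose denominator stays <= 7; these approach x as k grows, and every other convergent or intermediate fraction in range is farther away.
Largest k: floor((7 - q_3)/q_4) = floor((7 - 5)/7) = 0.
Since k = 0, no intermediate fraction beyond p_4/q_4 has denominator <= 7, so the convergent 18/7 is the closest (its error is |111*7 - 18*43|/(43*7) = 3/301).

18/7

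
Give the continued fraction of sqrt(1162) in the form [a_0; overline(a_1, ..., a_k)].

Write x_i = (sqrt(1162) + m_i)/d_i with (m_0, d_0) = (0, 1). a_0 = floor(sqrt(1162)) = 34, since 34^2 = 1156 <= 1162 < 1225 = 35^2.
Iterate m_{i+1} = d_i*a_i - m_i, d_{i+1} = (1162 - m_{i+1}^2)/d_i, a_{i+1} = floor((a_0 + m_{i+1})/d_{i+1}):
  m_1 = 1*34 - 0 = 34, d_1 = (1162 - 34^2)/1 = 6/1 = 6, a_1 = floor((34 + 34)/6) = 11.
  m_2 = 6*11 - 34 = 32, d_2 = (1162 - 32^2)/6 = 138/6 = 23, a_2 = floor((34 + 32)/23) = 2.
  m_3 = 23*2 - 32 = 14, d_3 = (1162 - 14^2)/23 = 966/23 = 42, a_3 = floor((34 + 14)/42) = 1.
  m_4 = 42*1 - 14 = 28, d_4 = (1162 - 28^2)/42 = 378/42 = 9, a_4 = floor((34 + 28)/9) = 6.
  m_5 = 9*6 - 28 = 26, d_5 = (1162 - 26^2)/9 = 486/9 = 54, a_5 = floor((34 + 26)/54) = 1.
  m_6 = 54*1 - 26 = 28, d_6 = (1162 - 28^2)/54 = 378/54 = 7, a_6 = floor((34 + 28)/7) = 8.
  m_7 = 7*8 - 28 = 28, d_7 = (1162 - 28^2)/7 = 378/7 = 54, a_7 = floor((34 + 28)/54) = 1.
  m_8 = 54*1 - 28 = 26, d_8 = (1162 - 26^2)/54 = 486/54 = 9, a_8 = floor((34 + 26)/9) = 6.
  m_9 = 9*6 - 26 = 28, d_9 = (1162 - 28^2)/9 = 378/9 = 42, a_9 = floor((34 + 28)/42) = 1.
  m_10 = 42*1 - 28 = 14, d_10 = (1162 - 14^2)/42 = 966/42 = 23, a_10 = floor((34 + 14)/23) = 2.
  m_11 = 23*2 - 14 = 32, d_11 = (1162 - 32^2)/23 = 138/23 = 6, a_11 = floor((34 + 32)/6) = 11.
  m_12 = 6*11 - 32 = 34, d_12 = (1162 - 34^2)/6 = 6/6 = 1, a_12 = floor((34 + 34)/1) = 68.
  m_13 = 1*68 - 34 = 34, d_13 = (1162 - 34^2)/1 = 6/1 = 6: (m_13, d_13) = (m_1, d_1) = (34, 6), so from here the quotients repeat a_1, ..., a_12; the period length is 12.
Hence the expansion of sqrt(1162) is a_0 = 34 followed by the repeating block 11, 2, 1, 6, 1, 8, 1, 6, 1, 2, 11, 68 (period 12).

[34; overline(11, 2, 1, 6, 1, 8, 1, 6, 1, 2, 11, 68)]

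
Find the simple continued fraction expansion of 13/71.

Run the Euclidean algorithm on 13 and 71; the successive quotients are the partial quotients a_0, a_1, ... (each step inverts the fractional part left over by the previous one):
  13 = 0*71 + 13, so a_0 = 0.
  71 = 5*13 + 6, so a_1 = 5.
  13 = 2*6 + 1, so a_2 = 2.
  6 = 6*1 + 0, so a_3 = 6.
The remainder reaches 0 after 4 divisions, so the expansion has 4 partial quotients, read off in order.

[0; 5, 2, 6]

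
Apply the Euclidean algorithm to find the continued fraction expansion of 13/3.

Run the Euclidean algorithm on 13 and 3; the successive quotients are the partial quotients a_0, a_1, ... (each step inverts the fractional part left over by the previous one):
  13 = 4*3 + 1, so a_0 = 4.
  3 = 3*1 + 0, so a_1 = 3.
The remainder reaches 0 after 2 divisions, so the expansion has 2 partial quotients, read off in order.

[4; 3]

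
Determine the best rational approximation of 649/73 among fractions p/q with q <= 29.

80/9

Expand x = 649/73 as a continued fraction with the Euclidean algorithm:
  649 = 8*73 + 65, so a_0 = 8.
  73 = 1*65 + 8, so a_1 = 1.
  65 = 8*8 + 1, so a_2 = 8.
  8 = 8*1 + 0, so a_3 = 8.
so x = [8; 1, 8, 8].
Convergents (p_i = a_i*p_{i-1} + p_{i-2}, q_i = a_i*q_{i-1} + q_{i-2} with p_{-2}=0, p_{-1}=1, q_{-2}=1, q_{-1}=0), until the denominator exceeds 29:
  i=0: a_0=8, p_0 = 8*1 + 0 = 8, q_0 = 8*0 + 1 = 1.
  i=1: a_1=1, p_1 = 1*8 + 1 = 9, q_1 = 1*1 + 0 = 1.
  i=2: a_2=8, p_2 = 8*9 + 8 = 80, q_2 = 8*1 + 1 = 9.
  i=3: a_3=8, p_3 = 8*80 + 9 = 649, q_3 = 8*9 + 1 = 73.
q_3 = 73 > 29, so the last convergent with denominator <= 29 is p_2/q_2 = 80/9.
The closest fraction with denominator <= 29 is either p_2/q_2 or the intermediate fraction (k*p_2 + p_1)/(k*q_2 + q_1) with the largest k >= 1 whose denominator stays <= 29; these approach x as k grows, and every other convergent or intermediate fraction in range is farther away.
Largest k: floor((29 - q_1)/q_2) = floor((29 - 1)/9) = 3.
That gives (3*80 + 9)/(3*9 + 1) = 249/28.
Compare the errors: |x - 80/9| = |649*9 - 80*73|/(73*9) = 1/657, and |x - 249/28| = |649*28 - 249*73|/(73*28) = 5/2044.
Cross-multiplying, 1*2044 = 2044 < 3285 = 5*657, so 1/657 is smaller: the convergent 80/9 is closer to x than 249/28.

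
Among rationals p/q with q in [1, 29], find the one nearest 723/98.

Expand x = 723/98 as a continued fraction with the Euclidean algorithm:
  723 = 7*98 + 37, so a_0 = 7.
  98 = 2*37 + 24, so a_1 = 2.
  37 = 1*24 + 13, so a_2 = 1.
  24 = 1*13 + 11, so a_3 = 1.
  13 = 1*11 + 2, so a_4 = 1.
  11 = 5*2 + 1, so a_5 = 5.
  2 = 2*1 + 0, so a_6 = 2.
so x = [7; 2, 1, 1, 1, 5, 2].
Convergents (p_i = a_i*p_{i-1} + p_{i-2}, q_i = a_i*q_{i-1} + q_{i-2} with p_{-2}=0, p_{-1}=1, q_{-2}=1, q_{-1}=0), until the denominator exceeds 29:
  i=0: a_0=7, p_0 = 7*1 + 0 = 7, q_0 = 7*0 + 1 = 1.
  i=1: a_1=2, p_1 = 2*7 + 1 = 15, q_1 = 2*1 + 0 = 2.
  i=2: a_2=1, p_2 = 1*15 + 7 = 22, q_2 = 1*2 + 1 = 3.
  i=3: a_3=1, p_3 = 1*22 + 15 = 37, q_3 = 1*3 + 2 = 5.
  i=4: a_4=1, p_4 = 1*37 + 22 = 59, q_4 = 1*5 + 3 = 8.
  i=5: a_5=5, p_5 = 5*59 + 37 = 332, q_5 = 5*8 + 5 = 45.
q_5 = 45 > 29, so the last convergent with denominator <= 29 is p_4/q_4 = 59/8.
The closest fraction with denominator <= 29 is either p_4/q_4 or the intermediate fraction (k*p_4 + p_3)/(k*q_4 + q_3) with the largest k >= 1 whose denominator stays <= 29; these approach x as k grows, and every other convergent or intermediate fraction in range is farther away.
Largest k: floor((29 - q_3)/q_4) = floor((29 - 5)/8) = 3.
That gives (3*59 + 37)/(3*8 + 5) = 214/29.
Compare the errors: |x - 59/8| = |723*8 - 59*98|/(98*8) = 2/784, and |x - 214/29| = |723*29 - 214*98|/(98*29) = 5/2842.
Cross-multiplying, 5*784 = 3920 < 5684 = 2*2842, so 5/2842 is smaller: the intermediate fraction 214/29 is closer to x than 59/8.

214/29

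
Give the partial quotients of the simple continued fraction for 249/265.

[0; 1, 15, 1, 1, 3, 2]

Run the Euclidean algorithm on 249 and 265; the successive quotients are the partial quotients a_0, a_1, ... (each step inverts the fractional part left over by the previous one):
  249 = 0*265 + 249, so a_0 = 0.
  265 = 1*249 + 16, so a_1 = 1.
  249 = 15*16 + 9, so a_2 = 15.
  16 = 1*9 + 7, so a_3 = 1.
  9 = 1*7 + 2, so a_4 = 1.
  7 = 3*2 + 1, so a_5 = 3.
  2 = 2*1 + 0, so a_6 = 2.
The remainder reaches 0 after 7 divisions, so the expansion has 7 partial quotients, read off in order.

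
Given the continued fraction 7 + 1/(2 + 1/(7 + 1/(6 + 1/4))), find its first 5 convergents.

7/1, 15/2, 112/15, 687/92, 2860/383

Using the convergent recurrence p_i = a_i*p_{i-1} + p_{i-2}, q_i = a_i*q_{i-1} + q_{i-2} with p_{-2}=0, p_{-1}=1, q_{-2}=1, q_{-1}=0:
  i=0: a_0=7, p_0 = 7*1 + 0 = 7, q_0 = 7*0 + 1 = 1.
  i=1: a_1=2, p_1 = 2*7 + 1 = 15, q_1 = 2*1 + 0 = 2.
  i=2: a_2=7, p_2 = 7*15 + 7 = 112, q_2 = 7*2 + 1 = 15.
  i=3: a_3=6, p_3 = 6*112 + 15 = 687, q_3 = 6*15 + 2 = 92.
  i=4: a_4=4, p_4 = 4*687 + 112 = 2860, q_4 = 4*92 + 15 = 383.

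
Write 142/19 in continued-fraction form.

Run the Euclidean algorithm on 142 and 19; the successive quotients are the partial quotients a_0, a_1, ... (each step inverts the fractional part left over by the previous one):
  142 = 7*19 + 9, so a_0 = 7.
  19 = 2*9 + 1, so a_1 = 2.
  9 = 9*1 + 0, so a_2 = 9.
The remainder reaches 0 after 3 divisions, so the expansion has 3 partial quotients, read off in order.

[7; 2, 9]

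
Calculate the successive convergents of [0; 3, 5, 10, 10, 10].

Using the convergent recurrence p_i = a_i*p_{i-1} + p_{i-2}, q_i = a_i*q_{i-1} + q_{i-2} with p_{-2}=0, p_{-1}=1, q_{-2}=1, q_{-1}=0:
  i=0: a_0=0, p_0 = 0*1 + 0 = 0, q_0 = 0*0 + 1 = 1.
  i=1: a_1=3, p_1 = 3*0 + 1 = 1, q_1 = 3*1 + 0 = 3.
  i=2: a_2=5, p_2 = 5*1 + 0 = 5, q_2 = 5*3 + 1 = 16.
  i=3: a_3=10, p_3 = 10*5 + 1 = 51, q_3 = 10*16 + 3 = 163.
  i=4: a_4=10, p_4 = 10*51 + 5 = 515, q_4 = 10*163 + 16 = 1646.
  i=5: a_5=10, p_5 = 10*515 + 51 = 5201, q_5 = 10*1646 + 163 = 16623.

0/1, 1/3, 5/16, 51/163, 515/1646, 5201/16623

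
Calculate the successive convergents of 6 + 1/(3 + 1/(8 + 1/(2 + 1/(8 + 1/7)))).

Using the convergent recurrence p_i = a_i*p_{i-1} + p_{i-2}, q_i = a_i*q_{i-1} + q_{i-2} with p_{-2}=0, p_{-1}=1, q_{-2}=1, q_{-1}=0:
  i=0: a_0=6, p_0 = 6*1 + 0 = 6, q_0 = 6*0 + 1 = 1.
  i=1: a_1=3, p_1 = 3*6 + 1 = 19, q_1 = 3*1 + 0 = 3.
  i=2: a_2=8, p_2 = 8*19 + 6 = 158, q_2 = 8*3 + 1 = 25.
  i=3: a_3=2, p_3 = 2*158 + 19 = 335, q_3 = 2*25 + 3 = 53.
  i=4: a_4=8, p_4 = 8*335 + 158 = 2838, q_4 = 8*53 + 25 = 449.
  i=5: a_5=7, p_5 = 7*2838 + 335 = 20201, q_5 = 7*449 + 53 = 3196.

6/1, 19/3, 158/25, 335/53, 2838/449, 20201/3196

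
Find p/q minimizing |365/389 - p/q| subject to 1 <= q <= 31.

15/16

Expand x = 365/389 as a continued fraction with the Euclidean algorithm:
  365 = 0*389 + 365, so a_0 = 0.
  389 = 1*365 + 24, so a_1 = 1.
  365 = 15*24 + 5, so a_2 = 15.
  24 = 4*5 + 4, so a_3 = 4.
  5 = 1*4 + 1, so a_4 = 1.
  4 = 4*1 + 0, so a_5 = 4.
so x = [0; 1, 15, 4, 1, 4].
Convergents (p_i = a_i*p_{i-1} + p_{i-2}, q_i = a_i*q_{i-1} + q_{i-2} with p_{-2}=0, p_{-1}=1, q_{-2}=1, q_{-1}=0), until the denominator exceeds 31:
  i=0: a_0=0, p_0 = 0*1 + 0 = 0, q_0 = 0*0 + 1 = 1.
  i=1: a_1=1, p_1 = 1*0 + 1 = 1, q_1 = 1*1 + 0 = 1.
  i=2: a_2=15, p_2 = 15*1 + 0 = 15, q_2 = 15*1 + 1 = 16.
  i=3: a_3=4, p_3 = 4*15 + 1 = 61, q_3 = 4*16 + 1 = 65.
q_3 = 65 > 31, so the last convergent with denominator <= 31 is p_2/q_2 = 15/16.
The closest fraction with denominator <= 31 is either p_2/q_2 or the intermediate fraction (k*p_2 + p_1)/(k*q_2 + q_1) with the largest k >= 1 whose denominator stays <= 31; these approach x as k grows, and every other convergent or intermediate fraction in range is farther away.
Largest k: floor((31 - q_1)/q_2) = floor((31 - 1)/16) = 1.
That gives (1*15 + 1)/(1*16 + 1) = 16/17.
Compare the errors: |x - 15/16| = |365*16 - 15*389|/(389*16) = 5/6224, and |x - 16/17| = |365*17 - 16*389|/(389*17) = 19/6613.
Cross-multiplying, 5*6613 = 33065 < 118256 = 19*6224, so 5/6224 is smaller: the convergent 15/16 is closer to x than 16/17.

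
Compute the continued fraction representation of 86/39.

Run the Euclidean algorithm on 86 and 39; the successive quotients are the partial quotients a_0, a_1, ... (each step inverts the fractional part left over by the previous one):
  86 = 2*39 + 8, so a_0 = 2.
  39 = 4*8 + 7, so a_1 = 4.
  8 = 1*7 + 1, so a_2 = 1.
  7 = 7*1 + 0, so a_3 = 7.
The remainder reaches 0 after 4 divisions, so the expansion has 4 partial quotients, read off in order.

[2; 4, 1, 7]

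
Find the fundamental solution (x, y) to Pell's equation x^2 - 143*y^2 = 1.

First expand sqrt(143) as a continued fraction. With x_i = (sqrt(143) + m_i)/d_i and (m_0, d_0) = (0, 1): a_0 = floor(sqrt(143)) = 11, since 11^2 = 121 <= 143 < 144 = 12^2.
Iterate m_{i+1} = d_i*a_i - m_i, d_{i+1} = (143 - m_{i+1}^2)/d_i, a_{i+1} = floor((a_0 + m_{i+1})/d_{i+1}):
  m_1 = 1*11 - 0 = 11, d_1 = (143 - 11^2)/1 = 22/1 = 22, a_1 = floor((11 + 11)/22) = 1.
  m_2 = 22*1 - 11 = 11, d_2 = (143 - 11^2)/22 = 22/22 = 1, a_2 = floor((11 + 11)/1) = 22.
  m_3 = 1*22 - 11 = 11, d_3 = (143 - 11^2)/1 = 22/1 = 22: (m_3, d_3) = (m_1, d_1) = (11, 22), so from here the quotients repeat a_1, a_2; the period length is 2.
So sqrt(143) = [11; (1, 22)] with period length k = 2.
k is even, so the fundamental solution of x^2 - 143y^2 = 1 is (p_{k-1}, q_{k-1}) = (p_1, q_1); compute convergents through index 1.
Convergents (p_i = a_i*p_{i-1} + p_{i-2}, q_i = a_i*q_{i-1} + q_{i-2} with p_{-2}=0, p_{-1}=1, q_{-2}=1, q_{-1}=0):
  i=0: a_0=11, p_0 = 11*1 + 0 = 11, q_0 = 11*0 + 1 = 1.
  i=1: a_1=1, p_1 = 1*11 + 1 = 12, q_1 = 1*1 + 0 = 1.
Check: 12^2 - 143*1^2 = 144 - 143 = 1, so (x, y) = (12, 1) solves the equation, and by the theorem it is the least positive solution.

(x, y) = (12, 1)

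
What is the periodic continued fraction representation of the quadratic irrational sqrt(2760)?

[52; (1, 1, 6, 1, 1, 104)]

Write x_i = (sqrt(2760) + m_i)/d_i with (m_0, d_0) = (0, 1). a_0 = floor(sqrt(2760)) = 52, since 52^2 = 2704 <= 2760 < 2809 = 53^2.
Iterate m_{i+1} = d_i*a_i - m_i, d_{i+1} = (2760 - m_{i+1}^2)/d_i, a_{i+1} = floor((a_0 + m_{i+1})/d_{i+1}):
  m_1 = 1*52 - 0 = 52, d_1 = (2760 - 52^2)/1 = 56/1 = 56, a_1 = floor((52 + 52)/56) = 1.
  m_2 = 56*1 - 52 = 4, d_2 = (2760 - 4^2)/56 = 2744/56 = 49, a_2 = floor((52 + 4)/49) = 1.
  m_3 = 49*1 - 4 = 45, d_3 = (2760 - 45^2)/49 = 735/49 = 15, a_3 = floor((52 + 45)/15) = 6.
  m_4 = 15*6 - 45 = 45, d_4 = (2760 - 45^2)/15 = 735/15 = 49, a_4 = floor((52 + 45)/49) = 1.
  m_5 = 49*1 - 45 = 4, d_5 = (2760 - 4^2)/49 = 2744/49 = 56, a_5 = floor((52 + 4)/56) = 1.
  m_6 = 56*1 - 4 = 52, d_6 = (2760 - 52^2)/56 = 56/56 = 1, a_6 = floor((52 + 52)/1) = 104.
  m_7 = 1*104 - 52 = 52, d_7 = (2760 - 52^2)/1 = 56/1 = 56: (m_7, d_7) = (m_1, d_1) = (52, 56), so from here the quotients repeat a_1, ..., a_6; the period length is 6.
Hence the expansion of sqrt(2760) is a_0 = 52 followed by the repeating block 1, 1, 6, 1, 1, 104 (period 6).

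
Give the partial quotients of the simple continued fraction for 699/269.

Run the Euclidean algorithm on 699 and 269; the successive quotients are the partial quotients a_0, a_1, ... (each step inverts the fractional part left over by the previous one):
  699 = 2*269 + 161, so a_0 = 2.
  269 = 1*161 + 108, so a_1 = 1.
  161 = 1*108 + 53, so a_2 = 1.
  108 = 2*53 + 2, so a_3 = 2.
  53 = 26*2 + 1, so a_4 = 26.
  2 = 2*1 + 0, so a_5 = 2.
The remainder reaches 0 after 6 divisions, so the expansion has 6 partial quotients, read off in order.

[2; 1, 1, 2, 26, 2]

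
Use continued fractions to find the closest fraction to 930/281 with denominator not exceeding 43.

Expand x = 930/281 as a continued fraction with the Euclidean algorithm:
  930 = 3*281 + 87, so a_0 = 3.
  281 = 3*87 + 20, so a_1 = 3.
  87 = 4*20 + 7, so a_2 = 4.
  20 = 2*7 + 6, so a_3 = 2.
  7 = 1*6 + 1, so a_4 = 1.
  6 = 6*1 + 0, so a_5 = 6.
so x = [3; 3, 4, 2, 1, 6].
Convergents (p_i = a_i*p_{i-1} + p_{i-2}, q_i = a_i*q_{i-1} + q_{i-2} with p_{-2}=0, p_{-1}=1, q_{-2}=1, q_{-1}=0), until the denominator exceeds 43:
  i=0: a_0=3, p_0 = 3*1 + 0 = 3, q_0 = 3*0 + 1 = 1.
  i=1: a_1=3, p_1 = 3*3 + 1 = 10, q_1 = 3*1 + 0 = 3.
  i=2: a_2=4, p_2 = 4*10 + 3 = 43, q_2 = 4*3 + 1 = 13.
  i=3: a_3=2, p_3 = 2*43 + 10 = 96, q_3 = 2*13 + 3 = 29.
  i=4: a_4=1, p_4 = 1*96 + 43 = 139, q_4 = 1*29 + 13 = 42.
  i=5: a_5=6, p_5 = 6*139 + 96 = 930, q_5 = 6*42 + 29 = 281.
q_5 = 281 > 43, so the last convergent with denominator <= 43 is p_4/q_4 = 139/42.
The closest fraction with denominator <= 43 is either p_4/q_4 or the intermediate fraction (k*p_4 + p_3)/(k*q_4 + q_3) with the largest k >= 1 whose denominator stays <= 43; these approach x as k grows, and every other convergent or intermediate fraction in range is farther away.
Largest k: floor((43 - q_3)/q_4) = floor((43 - 29)/42) = 0.
Since k = 0, no intermediate fraction beyond p_4/q_4 has denominator <= 43, so the convergent 139/42 is the closest (its error is |930*42 - 139*281|/(281*42) = 1/11802).

139/42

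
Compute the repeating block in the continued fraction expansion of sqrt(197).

[14; (28)]

Write x_i = (sqrt(197) + m_i)/d_i with (m_0, d_0) = (0, 1). a_0 = floor(sqrt(197)) = 14, since 14^2 = 196 <= 197 < 225 = 15^2.
Iterate m_{i+1} = d_i*a_i - m_i, d_{i+1} = (197 - m_{i+1}^2)/d_i, a_{i+1} = floor((a_0 + m_{i+1})/d_{i+1}):
  m_1 = 1*14 - 0 = 14, d_1 = (197 - 14^2)/1 = 1/1 = 1, a_1 = floor((14 + 14)/1) = 28.
  m_2 = 1*28 - 14 = 14, d_2 = (197 - 14^2)/1 = 1/1 = 1: (m_2, d_2) = (m_1, d_1) = (14, 1), so from here the quotient a_1 repeats; the period length is 1.
Hence the expansion of sqrt(197) is a_0 = 14 followed by the repeating block 28 (period 1).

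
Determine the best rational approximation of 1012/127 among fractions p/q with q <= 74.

255/32

Expand x = 1012/127 as a continued fraction with the Euclidean algorithm:
  1012 = 7*127 + 123, so a_0 = 7.
  127 = 1*123 + 4, so a_1 = 1.
  123 = 30*4 + 3, so a_2 = 30.
  4 = 1*3 + 1, so a_3 = 1.
  3 = 3*1 + 0, so a_4 = 3.
so x = [7; 1, 30, 1, 3].
Convergents (p_i = a_i*p_{i-1} + p_{i-2}, q_i = a_i*q_{i-1} + q_{i-2} with p_{-2}=0, p_{-1}=1, q_{-2}=1, q_{-1}=0), until the denominator exceeds 74:
  i=0: a_0=7, p_0 = 7*1 + 0 = 7, q_0 = 7*0 + 1 = 1.
  i=1: a_1=1, p_1 = 1*7 + 1 = 8, q_1 = 1*1 + 0 = 1.
  i=2: a_2=30, p_2 = 30*8 + 7 = 247, q_2 = 30*1 + 1 = 31.
  i=3: a_3=1, p_3 = 1*247 + 8 = 255, q_3 = 1*31 + 1 = 32.
  i=4: a_4=3, p_4 = 3*255 + 247 = 1012, q_4 = 3*32 + 31 = 127.
q_4 = 127 > 74, so the last convergent with denominator <= 74 is p_3/q_3 = 255/32.
The closest fraction with denominator <= 74 is either p_3/q_3 or the intermediate fraction (k*p_3 + p_2)/(k*q_3 + q_2) with the largest k >= 1 whose denominator stays <= 74; these approach x as k grows, and every other convergent or intermediate fraction in range is farther away.
Largest k: floor((74 - q_2)/q_3) = floor((74 - 31)/32) = 1.
That gives (1*255 + 247)/(1*32 + 31) = 502/63.
Compare the errors: |x - 255/32| = |1012*32 - 255*127|/(127*32) = 1/4064, and |x - 502/63| = |1012*63 - 502*127|/(127*63) = 2/8001.
Cross-multiplying, 1*8001 = 8001 < 8128 = 2*4064, so 1/4064 is smaller: the convergent 255/32 is closer to x than 502/63.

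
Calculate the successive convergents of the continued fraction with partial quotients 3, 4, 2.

3/1, 13/4, 29/9

Using the convergent recurrence p_i = a_i*p_{i-1} + p_{i-2}, q_i = a_i*q_{i-1} + q_{i-2} with p_{-2}=0, p_{-1}=1, q_{-2}=1, q_{-1}=0:
  i=0: a_0=3, p_0 = 3*1 + 0 = 3, q_0 = 3*0 + 1 = 1.
  i=1: a_1=4, p_1 = 4*3 + 1 = 13, q_1 = 4*1 + 0 = 4.
  i=2: a_2=2, p_2 = 2*13 + 3 = 29, q_2 = 2*4 + 1 = 9.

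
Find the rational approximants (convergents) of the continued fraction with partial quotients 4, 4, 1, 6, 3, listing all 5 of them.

Using the convergent recurrence p_i = a_i*p_{i-1} + p_{i-2}, q_i = a_i*q_{i-1} + q_{i-2} with p_{-2}=0, p_{-1}=1, q_{-2}=1, q_{-1}=0:
  i=0: a_0=4, p_0 = 4*1 + 0 = 4, q_0 = 4*0 + 1 = 1.
  i=1: a_1=4, p_1 = 4*4 + 1 = 17, q_1 = 4*1 + 0 = 4.
  i=2: a_2=1, p_2 = 1*17 + 4 = 21, q_2 = 1*4 + 1 = 5.
  i=3: a_3=6, p_3 = 6*21 + 17 = 143, q_3 = 6*5 + 4 = 34.
  i=4: a_4=3, p_4 = 3*143 + 21 = 450, q_4 = 3*34 + 5 = 107.

4/1, 17/4, 21/5, 143/34, 450/107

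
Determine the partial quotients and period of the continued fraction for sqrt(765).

Write x_i = (sqrt(765) + m_i)/d_i with (m_0, d_0) = (0, 1). a_0 = floor(sqrt(765)) = 27, since 27^2 = 729 <= 765 < 784 = 28^2.
Iterate m_{i+1} = d_i*a_i - m_i, d_{i+1} = (765 - m_{i+1}^2)/d_i, a_{i+1} = floor((a_0 + m_{i+1})/d_{i+1}):
  m_1 = 1*27 - 0 = 27, d_1 = (765 - 27^2)/1 = 36/1 = 36, a_1 = floor((27 + 27)/36) = 1.
  m_2 = 36*1 - 27 = 9, d_2 = (765 - 9^2)/36 = 684/36 = 19, a_2 = floor((27 + 9)/19) = 1.
  m_3 = 19*1 - 9 = 10, d_3 = (765 - 10^2)/19 = 665/19 = 35, a_3 = floor((27 + 10)/35) = 1.
  m_4 = 35*1 - 10 = 25, d_4 = (765 - 25^2)/35 = 140/35 = 4, a_4 = floor((27 + 25)/4) = 13.
  m_5 = 4*13 - 25 = 27, d_5 = (765 - 27^2)/4 = 36/4 = 9, a_5 = floor((27 + 27)/9) = 6.
  m_6 = 9*6 - 27 = 27, d_6 = (765 - 27^2)/9 = 36/9 = 4, a_6 = floor((27 + 27)/4) = 13.
  m_7 = 4*13 - 27 = 25, d_7 = (765 - 25^2)/4 = 140/4 = 35, a_7 = floor((27 + 25)/35) = 1.
  m_8 = 35*1 - 25 = 10, d_8 = (765 - 10^2)/35 = 665/35 = 19, a_8 = floor((27 + 10)/19) = 1.
  m_9 = 19*1 - 10 = 9, d_9 = (765 - 9^2)/19 = 684/19 = 36, a_9 = floor((27 + 9)/36) = 1.
  m_10 = 36*1 - 9 = 27, d_10 = (765 - 27^2)/36 = 36/36 = 1, a_10 = floor((27 + 27)/1) = 54.
  m_11 = 1*54 - 27 = 27, d_11 = (765 - 27^2)/1 = 36/1 = 36: (m_11, d_11) = (m_1, d_1) = (27, 36), so from here the quotients repeat a_1, ..., a_10; the period length is 10.
Hence the expansion of sqrt(765) is a_0 = 27 followed by the repeating block 1, 1, 1, 13, 6, 13, 1, 1, 1, 54 (period 10).

[27; (1, 1, 1, 13, 6, 13, 1, 1, 1, 54)]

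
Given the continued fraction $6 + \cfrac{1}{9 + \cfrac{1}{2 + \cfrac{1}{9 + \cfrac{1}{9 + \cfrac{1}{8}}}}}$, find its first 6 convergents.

6/1, 55/9, 116/19, 1099/180, 10007/1639, 81155/13292

Using the convergent recurrence p_i = a_i*p_{i-1} + p_{i-2}, q_i = a_i*q_{i-1} + q_{i-2} with p_{-2}=0, p_{-1}=1, q_{-2}=1, q_{-1}=0:
  i=0: a_0=6, p_0 = 6*1 + 0 = 6, q_0 = 6*0 + 1 = 1.
  i=1: a_1=9, p_1 = 9*6 + 1 = 55, q_1 = 9*1 + 0 = 9.
  i=2: a_2=2, p_2 = 2*55 + 6 = 116, q_2 = 2*9 + 1 = 19.
  i=3: a_3=9, p_3 = 9*116 + 55 = 1099, q_3 = 9*19 + 9 = 180.
  i=4: a_4=9, p_4 = 9*1099 + 116 = 10007, q_4 = 9*180 + 19 = 1639.
  i=5: a_5=8, p_5 = 8*10007 + 1099 = 81155, q_5 = 8*1639 + 180 = 13292.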